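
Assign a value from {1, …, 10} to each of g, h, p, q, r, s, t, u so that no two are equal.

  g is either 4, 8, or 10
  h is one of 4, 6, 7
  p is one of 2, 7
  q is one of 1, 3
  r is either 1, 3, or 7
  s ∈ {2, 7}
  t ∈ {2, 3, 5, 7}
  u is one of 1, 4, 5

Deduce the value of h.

6

p and s share exactly the 2 values {2, 7}; by pigeonhole those values go to them, so strike 2, 7 from h, r, t.
q and r share exactly the 2 values {1, 3}; by pigeonhole those values go to them, so strike 1, 3 from t, u.
That leaves t = 5. Eliminate 5 elsewhere: u.
u's domain is down to {4}, so u = 4. Eliminate 4 elsewhere: g, h.
So h = 6.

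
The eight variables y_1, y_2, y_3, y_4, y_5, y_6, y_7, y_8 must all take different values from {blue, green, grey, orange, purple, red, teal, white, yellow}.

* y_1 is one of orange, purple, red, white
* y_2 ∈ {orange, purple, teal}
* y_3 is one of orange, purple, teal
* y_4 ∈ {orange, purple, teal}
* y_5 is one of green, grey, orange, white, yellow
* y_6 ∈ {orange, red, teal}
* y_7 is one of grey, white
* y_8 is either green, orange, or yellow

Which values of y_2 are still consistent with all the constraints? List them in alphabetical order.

The 3 variables y_2, y_3, y_4 are confined to {orange, purple, teal}, which locks those values in; drop them from y_1, y_5, y_6, y_8.
That leaves y_6 = red. Remove red from y_1.
y_1 must be white (only option left). Eliminate white elsewhere: y_5, y_7.
y_7 has just one choice, so y_7 = grey. Remove grey from y_5.
No further eliminations apply; y_2 can still be any of orange, purple, teal.

orange, purple, teal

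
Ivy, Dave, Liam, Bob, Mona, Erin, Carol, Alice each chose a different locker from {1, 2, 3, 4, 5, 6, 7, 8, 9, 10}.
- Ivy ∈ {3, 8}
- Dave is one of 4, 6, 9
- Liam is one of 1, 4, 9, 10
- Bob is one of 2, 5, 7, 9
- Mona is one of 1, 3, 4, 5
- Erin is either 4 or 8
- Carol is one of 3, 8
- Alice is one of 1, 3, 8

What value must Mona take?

5

The 2 variables Ivy and Carol are confined to {3, 8}, which locks those values in; drop them from Mona, Erin, Alice.
Erin's domain is down to {4}, so Erin = 4. Eliminate 4 elsewhere: Dave, Liam, Mona.
Alice has just one choice, so Alice = 1. Eliminate 1 elsewhere: Liam, Mona.
So Mona = 5.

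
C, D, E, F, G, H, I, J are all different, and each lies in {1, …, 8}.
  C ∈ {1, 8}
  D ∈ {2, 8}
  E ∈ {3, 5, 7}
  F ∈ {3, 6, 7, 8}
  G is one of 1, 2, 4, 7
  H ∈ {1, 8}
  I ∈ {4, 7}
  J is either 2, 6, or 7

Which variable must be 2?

Among the 8 variables, 5 fits only E (and all 8 values in {1, 2, 3, 4, 5, 6, 7, 8} must be used), so E = 5.
The 7 still-open variables draw from only 7 values {1, 2, 3, 4, 6, 7, 8}, so each is used; only F can be 3, hence F = 3.
The 6 still-open variables together cover exactly {1, 2, 4, 6, 7, 8} — 6 values for 6 variables — and 6 appears only in J's list, so J = 6.
C and H share exactly the 2 values {1, 8}; by pigeonhole those values go to them, so strike 1, 8 from D, G.

D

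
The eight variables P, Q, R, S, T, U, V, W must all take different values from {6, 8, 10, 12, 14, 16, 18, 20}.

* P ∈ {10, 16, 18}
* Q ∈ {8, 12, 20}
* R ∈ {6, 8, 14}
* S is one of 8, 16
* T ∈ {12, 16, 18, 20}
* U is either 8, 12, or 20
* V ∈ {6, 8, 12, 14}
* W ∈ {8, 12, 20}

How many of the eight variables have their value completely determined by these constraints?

3

The 8 variables together cover exactly {6, 8, 10, 12, 14, 16, 18, 20} — 8 values for 8 variables — and 10 appears only in P's list, so P = 10.
The 7 still-open variables draw from only 7 values {6, 8, 12, 14, 16, 18, 20}, so each is used; only T can be 18, hence T = 18.
The 6 still-open variables draw from only 6 values {6, 8, 12, 14, 16, 20}, so each is used; only S can be 16, hence S = 16.
The 3 variables Q, U, W are confined to {8, 12, 20}, which locks those values in; drop them from R, V.
Determined: P=10, S=16, T=18. The other variables each still have more than one consistent value. That makes 3.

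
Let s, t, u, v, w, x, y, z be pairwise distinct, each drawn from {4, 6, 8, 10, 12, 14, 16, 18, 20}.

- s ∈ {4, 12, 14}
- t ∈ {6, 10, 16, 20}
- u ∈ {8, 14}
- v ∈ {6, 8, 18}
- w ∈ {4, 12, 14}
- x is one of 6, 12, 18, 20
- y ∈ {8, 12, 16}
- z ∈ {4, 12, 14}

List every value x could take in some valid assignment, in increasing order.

6, 18, 20

The 3 variables s, w, z are confined to {4, 12, 14}, which locks those values in; drop them from u, x, y.
u must be 8 (only option left). So v, y can't be 8.
y's domain is down to {16}, so y = 16. Strike 16 from t.
No further eliminations apply; x can still be any of 6, 18, 20.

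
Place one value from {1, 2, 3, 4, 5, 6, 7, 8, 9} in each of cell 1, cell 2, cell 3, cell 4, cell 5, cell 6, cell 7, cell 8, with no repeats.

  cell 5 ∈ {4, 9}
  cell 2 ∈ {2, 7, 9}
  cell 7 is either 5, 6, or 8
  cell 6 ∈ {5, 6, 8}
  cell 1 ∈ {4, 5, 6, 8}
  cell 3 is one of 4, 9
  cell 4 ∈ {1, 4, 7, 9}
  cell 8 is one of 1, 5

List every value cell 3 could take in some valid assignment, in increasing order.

The 8 variables together cover exactly {1, 2, 4, 5, 6, 7, 8, 9} — 8 values for 8 variables — and 2 appears only in cell 2's list, so cell 2 = 2.
The 7 still-open variables draw from only 7 values {1, 4, 5, 6, 7, 8, 9}, so each is used; only cell 4 can be 7, hence cell 4 = 7.
The 6 still-open variables draw from only 6 values {1, 4, 5, 6, 8, 9}, so each is used; only cell 8 can be 1, hence cell 8 = 1.
The 2 variables cell 3 and cell 5 are confined to {4, 9}, which locks those values in; drop them from cell 1.
No further eliminations apply; cell 3 can still be any of 4, 9.

4, 9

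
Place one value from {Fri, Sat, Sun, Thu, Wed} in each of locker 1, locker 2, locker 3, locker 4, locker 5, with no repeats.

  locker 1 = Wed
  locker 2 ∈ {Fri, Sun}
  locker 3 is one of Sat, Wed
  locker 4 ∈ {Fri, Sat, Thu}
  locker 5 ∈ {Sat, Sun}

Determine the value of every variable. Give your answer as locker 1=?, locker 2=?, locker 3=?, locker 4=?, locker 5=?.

locker 1 has just one choice, so locker 1 = Wed. Strike Wed from locker 3.
locker 3 must be Sat (only option left). Remove Sat from locker 4, locker 5.
That leaves locker 5 = Sun. Eliminate Sun elsewhere: locker 2.
locker 2 must be Fri (only option left). Remove Fri from locker 4.
locker 4's domain is down to {Thu}, so locker 4 = Thu.

locker 1=Wed, locker 2=Fri, locker 3=Sat, locker 4=Thu, locker 5=Sun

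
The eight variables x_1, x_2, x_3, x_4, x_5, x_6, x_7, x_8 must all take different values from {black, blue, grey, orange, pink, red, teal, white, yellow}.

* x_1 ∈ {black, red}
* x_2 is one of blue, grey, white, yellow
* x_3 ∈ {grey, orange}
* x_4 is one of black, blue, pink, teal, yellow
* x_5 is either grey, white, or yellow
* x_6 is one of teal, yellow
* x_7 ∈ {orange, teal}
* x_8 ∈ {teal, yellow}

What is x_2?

blue

x_6 and x_8 share exactly the 2 values {teal, yellow}; by pigeonhole those values go to them, so strike teal, yellow from x_2, x_4, x_5, x_7.
x_7 must be orange (only option left). So x_3 can't be orange.
x_3's domain is down to {grey}, so x_3 = grey. Eliminate grey elsewhere: x_2, x_5.
x_5's domain is down to {white}, so x_5 = white. So x_2 can't be white.
So x_2 = blue.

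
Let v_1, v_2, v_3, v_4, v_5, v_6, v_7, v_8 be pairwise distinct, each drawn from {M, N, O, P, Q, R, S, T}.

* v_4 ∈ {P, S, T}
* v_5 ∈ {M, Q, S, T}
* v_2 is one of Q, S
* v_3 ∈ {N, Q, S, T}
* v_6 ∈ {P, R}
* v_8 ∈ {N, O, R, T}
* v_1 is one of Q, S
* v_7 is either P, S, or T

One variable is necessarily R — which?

Among the 8 variables, M fits only v_5 (and all 8 values in {M, N, O, P, Q, R, S, T} must be used), so v_5 = M.
The 7 still-open variables together cover exactly {N, O, P, Q, R, S, T} — 7 values for 7 variables — and O appears only in v_8's list, so v_8 = O.
Among the 6 still-open variables, N fits only v_3 (and all 6 values in {N, P, Q, R, S, T} must be used), so v_3 = N.
The 5 still-open variables together cover exactly {P, Q, R, S, T} — 5 values for 5 variables — and R appears only in v_6's list, so v_6 = R.

v_6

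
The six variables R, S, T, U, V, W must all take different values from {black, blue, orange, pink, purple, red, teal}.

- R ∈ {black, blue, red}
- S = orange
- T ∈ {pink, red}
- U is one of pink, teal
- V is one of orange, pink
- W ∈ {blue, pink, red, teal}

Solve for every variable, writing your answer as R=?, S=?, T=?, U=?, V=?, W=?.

R=black, S=orange, T=red, U=teal, V=pink, W=blue

S must be orange (only option left). Eliminate orange elsewhere: V.
V has just one choice, so V = pink. Remove pink from T, U, W.
T's domain is down to {red}, so T = red. Remove red from R, W.
U must be teal (only option left). Strike teal from W.
W has just one choice, so W = blue. Eliminate blue elsewhere: R.
R's domain is down to {black}, so R = black.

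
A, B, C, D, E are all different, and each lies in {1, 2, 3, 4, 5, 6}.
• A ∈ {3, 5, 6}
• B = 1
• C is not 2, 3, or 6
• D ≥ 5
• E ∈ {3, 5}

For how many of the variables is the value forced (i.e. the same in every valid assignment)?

B must be 1 (only option left). Eliminate 1 elsewhere: C.
The 4 still-open variables together cover exactly {3, 4, 5, 6} — 4 values for 4 variables — and 4 appears only in C's list, so C = 4.
Determined: B=1, C=4. The other variables each still have more than one consistent value. That makes 2.

2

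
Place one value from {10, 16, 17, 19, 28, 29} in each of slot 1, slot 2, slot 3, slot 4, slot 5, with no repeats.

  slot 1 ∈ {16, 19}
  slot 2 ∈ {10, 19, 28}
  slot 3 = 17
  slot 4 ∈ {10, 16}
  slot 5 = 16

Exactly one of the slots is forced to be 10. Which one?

slot 3's domain is down to {17}, so slot 3 = 17.
slot 5 has just one choice, so slot 5 = 16. Strike 16 from slot 1, slot 4.
So 10 goes to slot 4.

slot 4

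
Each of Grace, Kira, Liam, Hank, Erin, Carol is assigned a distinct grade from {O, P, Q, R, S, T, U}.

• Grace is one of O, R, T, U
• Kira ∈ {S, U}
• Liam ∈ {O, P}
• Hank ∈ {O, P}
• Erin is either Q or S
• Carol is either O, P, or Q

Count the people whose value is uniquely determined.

3

Liam and Hank between them cover only {O, P} — a naked pair. Remove those values from Grace, Carol.
Carol must be Q (only option left). Strike Q from Erin.
Erin has just one choice, so Erin = S. So Kira can't be S.
Kira's domain is down to {U}, so Kira = U. Eliminate U elsewhere: Grace.
Determined: Kira=U, Erin=S, Carol=Q. The other people each still have more than one consistent value. That makes 3.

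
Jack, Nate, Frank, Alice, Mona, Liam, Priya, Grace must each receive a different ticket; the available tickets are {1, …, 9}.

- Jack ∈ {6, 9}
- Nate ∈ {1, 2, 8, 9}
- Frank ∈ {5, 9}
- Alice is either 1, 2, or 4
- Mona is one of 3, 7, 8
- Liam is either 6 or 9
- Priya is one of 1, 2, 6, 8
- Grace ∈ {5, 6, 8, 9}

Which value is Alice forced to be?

The 2 variables Jack and Liam are confined to {6, 9}, which locks those values in; drop them from Nate, Frank, Priya, Grace.
Frank has just one choice, so Frank = 5. So Grace can't be 5.
Grace has just one choice, so Grace = 8. Strike 8 from Nate, Mona, Priya.
Nate and Priya share exactly the 2 values {1, 2}; by pigeonhole those values go to them, so strike 1, 2 from Alice.
So Alice = 4.

4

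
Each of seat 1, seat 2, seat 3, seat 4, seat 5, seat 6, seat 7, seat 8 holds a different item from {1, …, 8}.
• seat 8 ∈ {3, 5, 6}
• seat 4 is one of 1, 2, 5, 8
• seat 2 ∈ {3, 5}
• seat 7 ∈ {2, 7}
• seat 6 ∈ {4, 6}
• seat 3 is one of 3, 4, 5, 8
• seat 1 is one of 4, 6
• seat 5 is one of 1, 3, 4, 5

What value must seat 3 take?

The 8 variables together cover exactly {1, 2, 3, 4, 5, 6, 7, 8} — 8 values for 8 variables — and 7 appears only in seat 7's list, so seat 7 = 7.
The 7 still-open variables draw from only 7 values {1, 2, 3, 4, 5, 6, 8}, so each is used; only seat 4 can be 2, hence seat 4 = 2.
Among the 6 still-open variables, 1 fits only seat 5 (and all 6 values in {1, 3, 4, 5, 6, 8} must be used), so seat 5 = 1.
The 5 still-open variables draw from only 5 values {3, 4, 5, 6, 8}, so each is used; only seat 3 can be 8, hence seat 3 = 8.

8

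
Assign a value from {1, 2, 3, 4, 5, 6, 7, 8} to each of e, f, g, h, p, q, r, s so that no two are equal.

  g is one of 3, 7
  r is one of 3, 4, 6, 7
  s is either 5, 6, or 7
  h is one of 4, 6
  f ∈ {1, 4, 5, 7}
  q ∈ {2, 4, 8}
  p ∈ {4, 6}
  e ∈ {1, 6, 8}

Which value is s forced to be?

5

Among the 8 variables, 2 fits only q (and all 8 values in {1, 2, 3, 4, 5, 6, 7, 8} must be used), so q = 2.
The 7 still-open variables draw from only 7 values {1, 3, 4, 5, 6, 7, 8}, so each is used; only e can be 8, hence e = 8.
The 6 still-open variables draw from only 6 values {1, 3, 4, 5, 6, 7}, so each is used; only f can be 1, hence f = 1.
The 5 still-open variables draw from only 5 values {3, 4, 5, 6, 7}, so each is used; only s can be 5, hence s = 5.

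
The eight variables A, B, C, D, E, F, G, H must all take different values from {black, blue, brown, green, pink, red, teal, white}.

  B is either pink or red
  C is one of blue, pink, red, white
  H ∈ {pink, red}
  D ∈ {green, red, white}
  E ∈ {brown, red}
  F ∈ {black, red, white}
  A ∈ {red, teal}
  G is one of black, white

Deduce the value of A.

The 8 variables together cover exactly {black, blue, brown, green, pink, red, teal, white} — 8 values for 8 variables — and blue appears only in C's list, so C = blue.
The 7 still-open variables draw from only 7 values {black, brown, green, pink, red, teal, white}, so each is used; only E can be brown, hence E = brown.
Among the 6 still-open variables, green fits only D (and all 6 values in {black, green, pink, red, teal, white} must be used), so D = green.
Among the 5 still-open variables, teal fits only A (and all 5 values in {black, pink, red, teal, white} must be used), so A = teal.

teal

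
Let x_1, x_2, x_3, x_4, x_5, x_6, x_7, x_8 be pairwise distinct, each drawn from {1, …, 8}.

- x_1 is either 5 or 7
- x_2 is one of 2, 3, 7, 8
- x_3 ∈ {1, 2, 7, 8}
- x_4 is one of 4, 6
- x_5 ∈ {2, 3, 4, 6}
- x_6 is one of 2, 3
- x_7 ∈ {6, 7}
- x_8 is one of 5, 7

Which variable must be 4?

x_4

The 8 variables draw from only 8 values {1, 2, 3, 4, 5, 6, 7, 8}, so each is used; only x_3 can be 1, hence x_3 = 1.
Among the 7 still-open variables, 8 fits only x_2 (and all 7 values in {2, 3, 4, 5, 6, 7, 8} must be used), so x_2 = 8.
The 2 variables x_1 and x_8 are confined to {5, 7}, which locks those values in; drop them from x_7.
That leaves x_7 = 6. So x_4, x_5 can't be 6.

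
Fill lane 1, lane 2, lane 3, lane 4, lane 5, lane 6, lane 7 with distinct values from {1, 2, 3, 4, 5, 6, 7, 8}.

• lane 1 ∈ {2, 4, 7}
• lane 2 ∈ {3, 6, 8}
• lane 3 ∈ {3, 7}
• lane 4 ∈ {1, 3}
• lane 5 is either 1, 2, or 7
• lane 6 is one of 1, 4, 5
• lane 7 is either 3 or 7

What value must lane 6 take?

lane 3 and lane 7 between them cover only {3, 7} — a naked pair. Remove those values from lane 1, lane 2, lane 4, lane 5.
lane 4 has just one choice, so lane 4 = 1. So lane 5, lane 6 can't be 1.
That leaves lane 5 = 2. Eliminate 2 elsewhere: lane 1.
lane 1 has just one choice, so lane 1 = 4. So lane 6 can't be 4.
So lane 6 = 5.

5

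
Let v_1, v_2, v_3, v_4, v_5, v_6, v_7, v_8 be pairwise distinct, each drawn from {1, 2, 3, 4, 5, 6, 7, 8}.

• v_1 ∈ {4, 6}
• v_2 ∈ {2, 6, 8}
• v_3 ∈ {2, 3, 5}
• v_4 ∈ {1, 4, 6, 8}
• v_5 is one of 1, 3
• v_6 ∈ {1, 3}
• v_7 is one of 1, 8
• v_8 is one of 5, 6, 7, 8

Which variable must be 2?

Among the 8 variables, 7 fits only v_8 (and all 8 values in {1, 2, 3, 4, 5, 6, 7, 8} must be used), so v_8 = 7.
Among the 7 still-open variables, 5 fits only v_3 (and all 7 values in {1, 2, 3, 4, 5, 6, 8} must be used), so v_3 = 5.
The 6 still-open variables draw from only 6 values {1, 2, 3, 4, 6, 8}, so each is used; only v_2 can be 2, hence v_2 = 2.

v_2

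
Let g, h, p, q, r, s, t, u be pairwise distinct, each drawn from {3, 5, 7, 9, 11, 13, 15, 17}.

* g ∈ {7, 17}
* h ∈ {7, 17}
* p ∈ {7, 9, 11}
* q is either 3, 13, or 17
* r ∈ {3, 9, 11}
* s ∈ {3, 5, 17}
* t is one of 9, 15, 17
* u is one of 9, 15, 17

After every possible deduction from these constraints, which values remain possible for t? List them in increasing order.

The 8 variables draw from only 8 values {3, 5, 7, 9, 11, 13, 15, 17}, so each is used; only s can be 5, hence s = 5.
The 7 still-open variables draw from only 7 values {3, 7, 9, 11, 13, 15, 17}, so each is used; only q can be 13, hence q = 13.
The 6 still-open variables draw from only 6 values {3, 7, 9, 11, 15, 17}, so each is used; only r can be 3, hence r = 3.
The 5 still-open variables draw from only 5 values {7, 9, 11, 15, 17}, so each is used; only p can be 11, hence p = 11.
The 2 variables g and h are confined to {7, 17}, which locks those values in; drop them from t, u.
No further eliminations apply; t can still be any of 9, 15.

9, 15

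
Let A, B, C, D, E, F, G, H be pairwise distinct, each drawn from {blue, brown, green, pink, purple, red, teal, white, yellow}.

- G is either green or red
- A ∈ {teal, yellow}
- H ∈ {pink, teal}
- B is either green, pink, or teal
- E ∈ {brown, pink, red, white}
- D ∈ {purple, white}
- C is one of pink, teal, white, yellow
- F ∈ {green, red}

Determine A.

The 8 variables draw from only 8 values {brown, green, pink, purple, red, teal, white, yellow}, so each is used; only E can be brown, hence E = brown.
The 7 still-open variables draw from only 7 values {green, pink, purple, red, teal, white, yellow}, so each is used; only D can be purple, hence D = purple.
The 6 still-open variables together cover exactly {green, pink, red, teal, white, yellow} — 6 values for 6 variables — and white appears only in C's list, so C = white.
Among the 5 still-open variables, yellow fits only A (and all 5 values in {green, pink, red, teal, yellow} must be used), so A = yellow.

yellow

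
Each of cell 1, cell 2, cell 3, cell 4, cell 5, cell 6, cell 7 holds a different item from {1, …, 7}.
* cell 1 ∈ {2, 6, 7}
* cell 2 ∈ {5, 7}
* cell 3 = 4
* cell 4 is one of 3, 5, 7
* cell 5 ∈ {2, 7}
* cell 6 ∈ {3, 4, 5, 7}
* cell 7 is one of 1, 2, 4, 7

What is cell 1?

6

cell 3 must be 4 (only option left). Remove 4 from cell 6, cell 7.
The 6 still-open variables together cover exactly {1, 2, 3, 5, 6, 7} — 6 values for 6 variables — and 1 appears only in cell 7's list, so cell 7 = 1.
Among the 5 still-open variables, 6 fits only cell 1 (and all 5 values in {2, 3, 5, 6, 7} must be used), so cell 1 = 6.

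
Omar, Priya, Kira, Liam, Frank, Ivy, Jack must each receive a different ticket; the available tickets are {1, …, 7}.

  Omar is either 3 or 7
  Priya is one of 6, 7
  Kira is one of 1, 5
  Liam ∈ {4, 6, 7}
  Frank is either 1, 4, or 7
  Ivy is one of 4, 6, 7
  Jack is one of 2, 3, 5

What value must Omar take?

3

Among the 7 variables, 2 fits only Jack (and all 7 values in {1, 2, 3, 4, 5, 6, 7} must be used), so Jack = 2.
The 6 still-open variables together cover exactly {1, 3, 4, 5, 6, 7} — 6 values for 6 variables — and 3 appears only in Omar's list, so Omar = 3.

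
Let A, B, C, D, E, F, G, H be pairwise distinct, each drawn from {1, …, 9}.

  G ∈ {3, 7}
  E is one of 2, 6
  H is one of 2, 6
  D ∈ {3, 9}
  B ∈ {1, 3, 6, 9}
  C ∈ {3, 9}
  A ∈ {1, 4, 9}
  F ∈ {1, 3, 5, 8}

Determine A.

4

C and D between them cover only {3, 9} — a naked pair. Remove those values from A, B, F, G.
That leaves G = 7.
The 2 variables E and H are confined to {2, 6}, which locks those values in; drop them from B.
B must be 1 (only option left). Remove 1 from A, F.
So A = 4.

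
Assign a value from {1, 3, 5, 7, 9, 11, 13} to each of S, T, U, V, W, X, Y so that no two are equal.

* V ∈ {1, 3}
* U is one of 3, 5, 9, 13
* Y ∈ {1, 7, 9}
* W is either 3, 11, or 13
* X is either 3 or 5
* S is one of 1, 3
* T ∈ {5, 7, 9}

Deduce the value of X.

5

The 7 variables draw from only 7 values {1, 3, 5, 7, 9, 11, 13}, so each is used; only W can be 11, hence W = 11.
The 6 still-open variables draw from only 6 values {1, 3, 5, 7, 9, 13}, so each is used; only U can be 13, hence U = 13.
S and V share exactly the 2 values {1, 3}; by pigeonhole those values go to them, so strike 1, 3 from X, Y.
So X = 5.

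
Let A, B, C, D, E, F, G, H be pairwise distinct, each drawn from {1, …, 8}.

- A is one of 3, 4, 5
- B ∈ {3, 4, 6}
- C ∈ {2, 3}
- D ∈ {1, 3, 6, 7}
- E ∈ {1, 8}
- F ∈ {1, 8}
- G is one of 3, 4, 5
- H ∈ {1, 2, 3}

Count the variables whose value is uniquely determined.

The 8 variables together cover exactly {1, 2, 3, 4, 5, 6, 7, 8} — 8 values for 8 variables — and 7 appears only in D's list, so D = 7.
The 7 still-open variables draw from only 7 values {1, 2, 3, 4, 5, 6, 8}, so each is used; only B can be 6, hence B = 6.
The 2 variables E and F are confined to {1, 8}, which locks those values in; drop them from H.
The 2 variables C and H are confined to {2, 3}, which locks those values in; drop them from A, G.
Determined: B=6, D=7. The other variables each still have more than one consistent value. That makes 2.

2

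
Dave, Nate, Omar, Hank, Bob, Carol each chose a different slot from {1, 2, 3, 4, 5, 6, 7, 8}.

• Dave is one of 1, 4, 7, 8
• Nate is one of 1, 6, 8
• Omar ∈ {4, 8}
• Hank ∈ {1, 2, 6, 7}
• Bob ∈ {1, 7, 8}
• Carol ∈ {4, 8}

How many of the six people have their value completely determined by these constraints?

The 6 variables draw from only 6 values {1, 2, 4, 6, 7, 8}, so each is used; only Hank can be 2, hence Hank = 2.
Among the 5 still-open variables, 6 fits only Nate (and all 5 values in {1, 4, 6, 7, 8} must be used), so Nate = 6.
The 2 variables Omar and Carol are confined to {4, 8}, which locks those values in; drop them from Dave, Bob.
Determined: Nate=6, Hank=2. The other people each still have more than one consistent value. That makes 2.

2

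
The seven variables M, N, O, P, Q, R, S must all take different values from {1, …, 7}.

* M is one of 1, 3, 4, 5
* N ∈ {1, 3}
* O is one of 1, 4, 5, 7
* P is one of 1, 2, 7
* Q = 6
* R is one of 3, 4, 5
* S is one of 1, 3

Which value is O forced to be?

7

Q has just one choice, so Q = 6.
Among the 6 still-open variables, 2 fits only P (and all 6 values in {1, 2, 3, 4, 5, 7} must be used), so P = 2.
The 5 still-open variables draw from only 5 values {1, 3, 4, 5, 7}, so each is used; only O can be 7, hence O = 7.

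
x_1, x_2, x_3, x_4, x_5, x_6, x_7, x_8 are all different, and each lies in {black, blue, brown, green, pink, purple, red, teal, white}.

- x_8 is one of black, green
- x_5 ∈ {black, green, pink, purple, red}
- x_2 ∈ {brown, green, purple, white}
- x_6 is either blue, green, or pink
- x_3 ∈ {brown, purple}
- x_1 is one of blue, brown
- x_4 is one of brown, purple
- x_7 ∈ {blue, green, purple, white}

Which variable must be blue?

x_1

The 8 variables together cover exactly {black, blue, brown, green, pink, purple, red, white} — 8 values for 8 variables — and red appears only in x_5's list, so x_5 = red.
The 7 still-open variables draw from only 7 values {black, blue, brown, green, pink, purple, white}, so each is used; only x_8 can be black, hence x_8 = black.
The 6 still-open variables together cover exactly {blue, brown, green, pink, purple, white} — 6 values for 6 variables — and pink appears only in x_6's list, so x_6 = pink.
x_3 and x_4 between them cover only {brown, purple} — a naked pair. Remove those values from x_1, x_2, x_7.
So blue goes to x_1.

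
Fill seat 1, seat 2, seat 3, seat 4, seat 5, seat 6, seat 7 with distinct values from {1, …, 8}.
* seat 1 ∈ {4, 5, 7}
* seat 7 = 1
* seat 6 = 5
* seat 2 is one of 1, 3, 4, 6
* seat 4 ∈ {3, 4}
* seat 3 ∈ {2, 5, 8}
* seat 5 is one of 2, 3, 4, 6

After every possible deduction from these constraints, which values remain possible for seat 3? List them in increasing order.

2, 8

seat 6 has just one choice, so seat 6 = 5. So seat 1, seat 3 can't be 5.
seat 7 must be 1 (only option left). So seat 2 can't be 1.
No further eliminations apply; seat 3 can still be any of 2, 8.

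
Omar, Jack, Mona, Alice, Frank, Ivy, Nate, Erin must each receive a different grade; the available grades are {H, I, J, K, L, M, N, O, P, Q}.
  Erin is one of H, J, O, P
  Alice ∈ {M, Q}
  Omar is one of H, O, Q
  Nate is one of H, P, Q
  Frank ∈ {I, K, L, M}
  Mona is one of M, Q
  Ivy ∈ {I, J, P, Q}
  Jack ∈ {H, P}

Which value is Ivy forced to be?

Mona and Alice between them cover only {M, Q} — a naked pair. Remove those values from Omar, Frank, Ivy, Nate.
The 2 variables Jack and Nate are confined to {H, P}, which locks those values in; drop them from Omar, Ivy, Erin.
Omar must be O (only option left). Eliminate O elsewhere: Erin.
Erin must be J (only option left). Eliminate J elsewhere: Ivy.
So Ivy = I.

I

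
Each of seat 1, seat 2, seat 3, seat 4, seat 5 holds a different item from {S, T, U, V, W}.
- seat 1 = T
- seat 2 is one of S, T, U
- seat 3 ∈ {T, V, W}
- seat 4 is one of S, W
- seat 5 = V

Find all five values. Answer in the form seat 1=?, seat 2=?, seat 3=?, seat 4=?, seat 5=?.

seat 1 must be T (only option left). Remove T from seat 2, seat 3.
That leaves seat 5 = V. Remove V from seat 3.
That leaves seat 3 = W. Strike W from seat 4.
seat 4's domain is down to {S}, so seat 4 = S. Eliminate S elsewhere: seat 2.
seat 2 has just one choice, so seat 2 = U.

seat 1=T, seat 2=U, seat 3=W, seat 4=S, seat 5=V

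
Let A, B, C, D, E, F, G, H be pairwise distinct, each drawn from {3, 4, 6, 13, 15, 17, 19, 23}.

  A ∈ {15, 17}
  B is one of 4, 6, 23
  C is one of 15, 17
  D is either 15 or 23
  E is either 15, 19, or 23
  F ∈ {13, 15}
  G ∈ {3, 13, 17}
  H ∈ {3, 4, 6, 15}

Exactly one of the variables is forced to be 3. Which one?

The 8 variables draw from only 8 values {3, 4, 6, 13, 15, 17, 19, 23}, so each is used; only E can be 19, hence E = 19.
A and C share exactly the 2 values {15, 17}; by pigeonhole those values go to them, so strike 15, 17 from D, F, G, H.
That leaves D = 23. Eliminate 23 elsewhere: B.
F has just one choice, so F = 13. Strike 13 from G.

G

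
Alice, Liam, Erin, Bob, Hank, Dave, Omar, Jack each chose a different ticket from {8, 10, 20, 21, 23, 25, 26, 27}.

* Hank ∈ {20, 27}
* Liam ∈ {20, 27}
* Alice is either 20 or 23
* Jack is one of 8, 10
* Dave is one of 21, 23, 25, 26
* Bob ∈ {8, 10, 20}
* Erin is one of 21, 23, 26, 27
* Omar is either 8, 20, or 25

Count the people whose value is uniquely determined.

2

Liam and Hank share exactly the 2 values {20, 27}; by pigeonhole those values go to them, so strike 20, 27 from Alice, Erin, Bob, Omar.
Alice's domain is down to {23}, so Alice = 23. Eliminate 23 elsewhere: Erin, Dave.
Bob and Jack between them cover only {8, 10} — a naked pair. Remove those values from Omar.
That leaves Omar = 25. So Dave can't be 25.
Determined: Alice=23, Omar=25. The other people each still have more than one consistent value. That makes 2.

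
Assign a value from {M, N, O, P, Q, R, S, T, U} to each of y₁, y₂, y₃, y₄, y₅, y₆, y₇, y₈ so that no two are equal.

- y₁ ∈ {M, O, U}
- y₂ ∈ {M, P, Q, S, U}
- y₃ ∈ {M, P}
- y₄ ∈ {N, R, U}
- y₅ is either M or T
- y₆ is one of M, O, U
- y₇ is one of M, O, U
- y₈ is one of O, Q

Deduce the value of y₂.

S

y₁, y₆, y₇ share exactly the 3 values {M, O, U}; by pigeonhole those values go to them, so strike M, O, U from y₂, y₃, y₄, y₅, y₈.
y₃'s domain is down to {P}, so y₃ = P. So y₂ can't be P.
y₅ has just one choice, so y₅ = T.
That leaves y₈ = Q. Strike Q from y₂.
So y₂ = S.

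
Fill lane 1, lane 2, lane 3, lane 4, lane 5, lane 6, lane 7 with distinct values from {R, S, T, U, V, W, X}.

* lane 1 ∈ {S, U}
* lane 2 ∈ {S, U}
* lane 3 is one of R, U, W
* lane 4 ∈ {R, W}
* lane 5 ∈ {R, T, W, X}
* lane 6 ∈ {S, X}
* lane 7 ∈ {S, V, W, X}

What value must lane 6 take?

X

The 7 variables together cover exactly {R, S, T, U, V, W, X} — 7 values for 7 variables — and T appears only in lane 5's list, so lane 5 = T.
The 6 still-open variables together cover exactly {R, S, U, V, W, X} — 6 values for 6 variables — and V appears only in lane 7's list, so lane 7 = V.
Among the 5 still-open variables, X fits only lane 6 (and all 5 values in {R, S, U, W, X} must be used), so lane 6 = X.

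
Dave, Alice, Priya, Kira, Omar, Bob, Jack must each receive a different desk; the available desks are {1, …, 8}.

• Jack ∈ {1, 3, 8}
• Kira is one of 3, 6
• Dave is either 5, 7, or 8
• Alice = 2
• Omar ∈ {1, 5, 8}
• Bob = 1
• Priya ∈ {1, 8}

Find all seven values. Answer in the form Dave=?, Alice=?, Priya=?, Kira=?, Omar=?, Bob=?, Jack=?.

Alice must be 2 (only option left).
That leaves Bob = 1. Remove 1 from Priya, Omar, Jack.
Priya has just one choice, so Priya = 8. Remove 8 from Dave, Omar, Jack.
Omar must be 5 (only option left). Eliminate 5 elsewhere: Dave.
Jack has just one choice, so Jack = 3. Strike 3 from Kira.
Dave's domain is down to {7}, so Dave = 7.
Kira must be 6 (only option left).

Dave=7, Alice=2, Priya=8, Kira=6, Omar=5, Bob=1, Jack=3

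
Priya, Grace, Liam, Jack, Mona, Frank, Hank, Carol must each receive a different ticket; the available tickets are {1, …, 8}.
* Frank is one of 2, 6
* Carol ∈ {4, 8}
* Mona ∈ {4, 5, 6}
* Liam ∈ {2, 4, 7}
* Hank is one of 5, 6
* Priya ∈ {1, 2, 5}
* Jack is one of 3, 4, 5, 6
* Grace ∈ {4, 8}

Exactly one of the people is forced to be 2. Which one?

Frank

The 8 variables draw from only 8 values {1, 2, 3, 4, 5, 6, 7, 8}, so each is used; only Priya can be 1, hence Priya = 1.
The 7 still-open variables draw from only 7 values {2, 3, 4, 5, 6, 7, 8}, so each is used; only Jack can be 3, hence Jack = 3.
The 6 still-open variables draw from only 6 values {2, 4, 5, 6, 7, 8}, so each is used; only Liam can be 7, hence Liam = 7.
Among the 5 still-open variables, 2 fits only Frank (and all 5 values in {2, 4, 5, 6, 8} must be used), so Frank = 2.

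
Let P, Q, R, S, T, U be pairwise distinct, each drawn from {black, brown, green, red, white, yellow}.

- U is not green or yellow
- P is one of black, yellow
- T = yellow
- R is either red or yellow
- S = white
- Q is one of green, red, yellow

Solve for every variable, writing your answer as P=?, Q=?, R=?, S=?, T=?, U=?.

S must be white (only option left). Remove white from U.
T's domain is down to {yellow}, so T = yellow. Remove yellow from P, Q, R.
That leaves P = black. Remove black from U.
R must be red (only option left). Remove red from Q, U.
U's domain is down to {brown}, so U = brown.
Q must be green (only option left).

P=black, Q=green, R=red, S=white, T=yellow, U=brown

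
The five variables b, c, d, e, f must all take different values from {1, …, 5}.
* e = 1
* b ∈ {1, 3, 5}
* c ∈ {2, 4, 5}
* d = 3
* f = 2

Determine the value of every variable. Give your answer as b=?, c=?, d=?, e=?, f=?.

b=5, c=4, d=3, e=1, f=2

d has just one choice, so d = 3. Eliminate 3 elsewhere: b.
e has just one choice, so e = 1. Remove 1 from b.
f must be 2 (only option left). Remove 2 from c.
b's domain is down to {5}, so b = 5. So c can't be 5.
c must be 4 (only option left).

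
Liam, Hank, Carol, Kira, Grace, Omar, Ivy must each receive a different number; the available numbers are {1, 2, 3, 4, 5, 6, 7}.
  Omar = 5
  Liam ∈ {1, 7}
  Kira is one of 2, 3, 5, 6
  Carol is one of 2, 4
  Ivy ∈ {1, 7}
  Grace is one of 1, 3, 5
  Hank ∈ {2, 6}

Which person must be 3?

Grace

Omar has just one choice, so Omar = 5. So Kira, Grace can't be 5.
Among the 6 still-open variables, 4 fits only Carol (and all 6 values in {1, 2, 3, 4, 6, 7} must be used), so Carol = 4.
Liam and Ivy share exactly the 2 values {1, 7}; by pigeonhole those values go to them, so strike 1, 7 from Grace.
So 3 goes to Grace.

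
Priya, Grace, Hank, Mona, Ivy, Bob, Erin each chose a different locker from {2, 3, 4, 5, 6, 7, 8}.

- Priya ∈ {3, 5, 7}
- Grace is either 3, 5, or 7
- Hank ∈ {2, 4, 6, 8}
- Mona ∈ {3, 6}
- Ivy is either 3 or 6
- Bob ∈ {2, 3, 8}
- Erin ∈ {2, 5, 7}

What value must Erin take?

The 7 variables draw from only 7 values {2, 3, 4, 5, 6, 7, 8}, so each is used; only Hank can be 4, hence Hank = 4.
The 6 still-open variables draw from only 6 values {2, 3, 5, 6, 7, 8}, so each is used; only Bob can be 8, hence Bob = 8.
The 5 still-open variables together cover exactly {2, 3, 5, 6, 7} — 5 values for 5 variables — and 2 appears only in Erin's list, so Erin = 2.

2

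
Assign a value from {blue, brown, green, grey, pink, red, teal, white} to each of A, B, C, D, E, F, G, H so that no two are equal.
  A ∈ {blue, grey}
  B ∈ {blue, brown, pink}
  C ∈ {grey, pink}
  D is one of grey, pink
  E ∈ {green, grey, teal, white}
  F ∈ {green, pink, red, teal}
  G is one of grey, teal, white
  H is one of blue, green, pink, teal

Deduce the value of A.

blue

Among the 8 variables, brown fits only B (and all 8 values in {blue, brown, green, grey, pink, red, teal, white} must be used), so B = brown.
The 7 still-open variables together cover exactly {blue, green, grey, pink, red, teal, white} — 7 values for 7 variables — and red appears only in F's list, so F = red.
The 2 variables C and D are confined to {grey, pink}, which locks those values in; drop them from A, E, G, H.
So A = blue.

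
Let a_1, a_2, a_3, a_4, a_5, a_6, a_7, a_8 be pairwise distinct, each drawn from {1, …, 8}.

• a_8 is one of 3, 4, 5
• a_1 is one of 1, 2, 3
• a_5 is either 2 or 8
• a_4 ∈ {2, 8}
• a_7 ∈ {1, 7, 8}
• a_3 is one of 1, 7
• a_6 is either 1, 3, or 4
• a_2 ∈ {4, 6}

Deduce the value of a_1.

3

The 8 variables draw from only 8 values {1, 2, 3, 4, 5, 6, 7, 8}, so each is used; only a_8 can be 5, hence a_8 = 5.
The 7 still-open variables together cover exactly {1, 2, 3, 4, 6, 7, 8} — 7 values for 7 variables — and 6 appears only in a_2's list, so a_2 = 6.
The 6 still-open variables together cover exactly {1, 2, 3, 4, 7, 8} — 6 values for 6 variables — and 4 appears only in a_6's list, so a_6 = 4.
The 5 still-open variables together cover exactly {1, 2, 3, 7, 8} — 5 values for 5 variables — and 3 appears only in a_1's list, so a_1 = 3.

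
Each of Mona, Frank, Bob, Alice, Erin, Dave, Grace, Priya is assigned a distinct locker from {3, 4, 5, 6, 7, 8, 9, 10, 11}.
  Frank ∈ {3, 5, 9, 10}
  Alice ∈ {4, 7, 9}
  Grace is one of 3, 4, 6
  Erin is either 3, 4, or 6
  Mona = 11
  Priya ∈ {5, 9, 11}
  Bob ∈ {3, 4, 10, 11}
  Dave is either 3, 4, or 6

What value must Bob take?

Mona has just one choice, so Mona = 11. Eliminate 11 elsewhere: Bob, Priya.
The 7 still-open variables draw from only 7 values {3, 4, 5, 6, 7, 9, 10}, so each is used; only Alice can be 7, hence Alice = 7.
Erin, Dave, Grace share exactly the 3 values {3, 4, 6}; by pigeonhole those values go to them, so strike 3, 4, 6 from Frank, Bob.
So Bob = 10.

10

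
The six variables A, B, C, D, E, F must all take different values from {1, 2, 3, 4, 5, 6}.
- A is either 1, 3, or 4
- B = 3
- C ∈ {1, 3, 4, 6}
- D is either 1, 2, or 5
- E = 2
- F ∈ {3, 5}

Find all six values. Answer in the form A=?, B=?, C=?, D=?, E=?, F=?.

A=4, B=3, C=6, D=1, E=2, F=5

B has just one choice, so B = 3. Remove 3 from A, C, F.
E must be 2 (only option left). Eliminate 2 elsewhere: D.
That leaves F = 5. So D can't be 5.
That leaves D = 1. Strike 1 from A, C.
A has just one choice, so A = 4. So C can't be 4.
That leaves C = 6.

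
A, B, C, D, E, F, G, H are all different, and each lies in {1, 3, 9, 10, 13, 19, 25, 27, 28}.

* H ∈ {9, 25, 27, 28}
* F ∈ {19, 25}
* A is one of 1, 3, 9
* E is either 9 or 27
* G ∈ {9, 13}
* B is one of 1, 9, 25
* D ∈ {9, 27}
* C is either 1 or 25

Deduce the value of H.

The 8 variables draw from only 8 values {1, 3, 9, 13, 19, 25, 27, 28}, so each is used; only A can be 3, hence A = 3.
The 7 still-open variables together cover exactly {1, 9, 13, 19, 25, 27, 28} — 7 values for 7 variables — and 13 appears only in G's list, so G = 13.
The 6 still-open variables together cover exactly {1, 9, 19, 25, 27, 28} — 6 values for 6 variables — and 19 appears only in F's list, so F = 19.
Among the 5 still-open variables, 28 fits only H (and all 5 values in {1, 9, 25, 27, 28} must be used), so H = 28.

28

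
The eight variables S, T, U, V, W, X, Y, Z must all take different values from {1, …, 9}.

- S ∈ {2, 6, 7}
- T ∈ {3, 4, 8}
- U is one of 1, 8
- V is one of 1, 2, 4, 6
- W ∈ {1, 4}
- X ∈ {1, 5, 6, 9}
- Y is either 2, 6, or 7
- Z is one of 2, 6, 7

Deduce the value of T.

3

S, Y, Z share exactly the 3 values {2, 6, 7}; by pigeonhole those values go to them, so strike 2, 6, 7 from V, X.
V and W between them cover only {1, 4} — a naked pair. Remove those values from T, U, X.
U must be 8 (only option left). Remove 8 from T.
So T = 3.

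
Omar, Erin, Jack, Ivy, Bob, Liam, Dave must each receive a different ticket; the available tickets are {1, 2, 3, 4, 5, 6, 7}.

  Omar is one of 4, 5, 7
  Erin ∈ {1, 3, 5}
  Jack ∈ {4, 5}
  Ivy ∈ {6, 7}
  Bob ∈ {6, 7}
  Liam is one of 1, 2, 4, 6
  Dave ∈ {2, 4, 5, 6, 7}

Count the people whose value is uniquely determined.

3

Among the 7 variables, 3 fits only Erin (and all 7 values in {1, 2, 3, 4, 5, 6, 7} must be used), so Erin = 3.
The 6 still-open variables draw from only 6 values {1, 2, 4, 5, 6, 7}, so each is used; only Liam can be 1, hence Liam = 1.
Among the 5 still-open variables, 2 fits only Dave (and all 5 values in {2, 4, 5, 6, 7} must be used), so Dave = 2.
Ivy and Bob between them cover only {6, 7} — a naked pair. Remove those values from Omar.
Determined: Erin=3, Liam=1, Dave=2. The other people each still have more than one consistent value. That makes 3.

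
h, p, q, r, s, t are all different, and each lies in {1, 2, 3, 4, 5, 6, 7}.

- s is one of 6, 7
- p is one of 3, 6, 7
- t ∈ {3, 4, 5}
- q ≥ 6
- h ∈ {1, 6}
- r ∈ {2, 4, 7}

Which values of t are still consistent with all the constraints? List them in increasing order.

4, 5

q and s share exactly the 2 values {6, 7}; by pigeonhole those values go to them, so strike 6, 7 from h, p, r.
h has just one choice, so h = 1.
p must be 3 (only option left). So t can't be 3.
No further eliminations apply; t can still be any of 4, 5.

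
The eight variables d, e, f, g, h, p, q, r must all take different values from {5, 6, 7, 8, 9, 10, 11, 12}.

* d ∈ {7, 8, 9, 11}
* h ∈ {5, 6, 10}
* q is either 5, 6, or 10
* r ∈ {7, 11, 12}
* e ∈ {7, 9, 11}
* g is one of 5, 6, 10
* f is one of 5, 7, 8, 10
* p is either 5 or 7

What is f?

The 8 variables draw from only 8 values {5, 6, 7, 8, 9, 10, 11, 12}, so each is used; only r can be 12, hence r = 12.
g, h, q between them cover only {5, 6, 10} — a naked triple. Remove those values from f, p.
p's domain is down to {7}, so p = 7. Strike 7 from d, e, f.
So f = 8.

8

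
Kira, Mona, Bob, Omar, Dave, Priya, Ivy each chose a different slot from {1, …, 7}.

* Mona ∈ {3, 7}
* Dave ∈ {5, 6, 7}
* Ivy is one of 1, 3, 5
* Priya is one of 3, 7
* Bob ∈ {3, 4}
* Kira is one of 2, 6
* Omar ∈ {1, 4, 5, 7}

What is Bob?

The 7 variables together cover exactly {1, 2, 3, 4, 5, 6, 7} — 7 values for 7 variables — and 2 appears only in Kira's list, so Kira = 2.
The 6 still-open variables together cover exactly {1, 3, 4, 5, 6, 7} — 6 values for 6 variables — and 6 appears only in Dave's list, so Dave = 6.
The 2 variables Mona and Priya are confined to {3, 7}, which locks those values in; drop them from Bob, Omar, Ivy.
So Bob = 4.

4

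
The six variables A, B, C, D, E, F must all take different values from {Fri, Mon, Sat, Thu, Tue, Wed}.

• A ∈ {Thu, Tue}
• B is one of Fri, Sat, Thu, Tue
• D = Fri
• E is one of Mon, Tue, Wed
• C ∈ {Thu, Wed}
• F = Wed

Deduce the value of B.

Sat

D has just one choice, so D = Fri. Eliminate Fri elsewhere: B.
F must be Wed (only option left). Remove Wed from C, E.
C's domain is down to {Thu}, so C = Thu. So A, B can't be Thu.
A has just one choice, so A = Tue. So B, E can't be Tue.
So B = Sat.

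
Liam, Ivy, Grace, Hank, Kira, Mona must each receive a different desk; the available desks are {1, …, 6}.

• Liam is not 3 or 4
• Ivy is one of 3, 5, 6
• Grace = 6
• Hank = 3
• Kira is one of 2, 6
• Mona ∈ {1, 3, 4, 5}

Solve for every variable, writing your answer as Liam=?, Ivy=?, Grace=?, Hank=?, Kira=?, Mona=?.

Grace has just one choice, so Grace = 6. Eliminate 6 elsewhere: Liam, Ivy, Kira.
Hank's domain is down to {3}, so Hank = 3. So Ivy, Mona can't be 3.
Kira must be 2 (only option left). So Liam can't be 2.
That leaves Ivy = 5. Eliminate 5 elsewhere: Liam, Mona.
That leaves Liam = 1. Remove 1 from Mona.
Mona must be 4 (only option left).

Liam=1, Ivy=5, Grace=6, Hank=3, Kira=2, Mona=4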